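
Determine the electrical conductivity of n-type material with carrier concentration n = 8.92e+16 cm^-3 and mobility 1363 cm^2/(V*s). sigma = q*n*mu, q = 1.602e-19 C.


Step 1: sigma = q * n * mu
Step 2: sigma = 1.602e-19 * 8.92e+16 * 1363
Step 3: sigma = 1.948e+01 S/cm

1.948e+01


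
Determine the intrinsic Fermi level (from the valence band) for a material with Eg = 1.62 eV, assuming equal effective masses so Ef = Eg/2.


Step 1: For an intrinsic semiconductor, the Fermi level sits at midgap.
Step 2: Ef = Eg / 2 = 1.62 / 2 = 0.81 eV

0.81


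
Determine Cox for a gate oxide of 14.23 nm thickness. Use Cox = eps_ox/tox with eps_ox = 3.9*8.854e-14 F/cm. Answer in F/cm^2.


Step 1: eps_ox = 3.9 * 8.854e-14 = 3.45306e-13 F/cm
Step 2: tox in cm = 14.23 nm * 1e-7 = 1.4230e-06 cm
Step 3: Cox = 3.45306e-13 / 1.4230e-06 = 2.43e-07 F/cm^2

2.43e-07


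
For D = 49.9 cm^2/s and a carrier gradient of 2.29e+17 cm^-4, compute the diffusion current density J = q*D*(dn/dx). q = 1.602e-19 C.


Step 1: J = q * D * (dn/dx)
Step 2: J = 1.602e-19 * 49.9 * 2.29e+17
Step 3: J = 1.83e+00 A/cm^2

1.83e+00


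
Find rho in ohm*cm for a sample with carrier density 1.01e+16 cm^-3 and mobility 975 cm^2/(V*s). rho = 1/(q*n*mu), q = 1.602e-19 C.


Step 1: sigma = q * n * mu = 1.602e-19 * 1.01e+16 * 975 = 1.57757e+00 S/cm
Step 2: rho = 1 / sigma = 1 / 1.57757e+00 = 0.6339 ohm*cm

0.6339


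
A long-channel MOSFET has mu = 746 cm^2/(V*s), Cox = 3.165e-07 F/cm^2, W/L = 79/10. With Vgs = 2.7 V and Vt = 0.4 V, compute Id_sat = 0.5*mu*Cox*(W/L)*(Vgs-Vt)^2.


Step 1: Overdrive voltage Vov = Vgs - Vt = 2.7 - 0.4 = 2.3 V
Step 2: W/L = 79/10 = 7.9
Step 3: Id = 0.5 * 746 * 3.165e-07 * 7.9 * 2.3^2
Step 4: Id = 4.93e-03 A

4.93e-03


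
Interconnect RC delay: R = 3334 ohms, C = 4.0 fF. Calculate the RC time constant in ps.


Step 1: tau = R * C
Step 2: tau = 3334 * 4.0 fF = 3334 * 4.0e-15 F
Step 3: tau = 1.3336e-11 s = 13.336 ps

13.336


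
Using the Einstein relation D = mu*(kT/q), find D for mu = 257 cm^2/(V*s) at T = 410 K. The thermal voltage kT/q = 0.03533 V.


Step 1: D = mu * (kT/q)
Step 2: D = 257 * 0.03533
Step 3: D = 9.08 cm^2/s

9.08


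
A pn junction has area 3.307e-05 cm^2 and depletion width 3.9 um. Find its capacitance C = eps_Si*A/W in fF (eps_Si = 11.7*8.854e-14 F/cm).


Step 1: eps_Si = 11.7 * 8.854e-14 = 1.035918e-12 F/cm
Step 2: W in cm = 3.9 * 1e-4 = 3.90e-04 cm
Step 3: C = 1.035918e-12 * 3.307e-05 / 3.90e-04 = 8.784053e-14 F
Step 4: C = 87.84 fF

87.84


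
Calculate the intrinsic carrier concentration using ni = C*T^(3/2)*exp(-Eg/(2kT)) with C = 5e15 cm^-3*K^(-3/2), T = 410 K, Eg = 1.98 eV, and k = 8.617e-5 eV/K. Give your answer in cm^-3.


Step 1: Compute kT = 8.617e-5 * 410 = 0.0353297 eV
Step 2: Exponent = -Eg/(2kT) = -1.98/(2*0.0353297) = -28.02175
Step 3: T^(3/2) = 410^1.5 = 8301.87
Step 4: ni = 5e15 * 8301.87 * exp(-28.02175) = 2.81e+07 cm^-3

2.81e+07


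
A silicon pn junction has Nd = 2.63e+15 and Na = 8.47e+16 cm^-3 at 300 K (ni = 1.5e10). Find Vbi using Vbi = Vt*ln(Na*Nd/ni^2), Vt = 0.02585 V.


Step 1: Compute Na*Nd/ni^2 = 8.47e+16 * 2.63e+15 / (1.5e10)^2 = 9.9005e+11
Step 2: ln(9.9005e+11) = 27.6210
Step 3: Vbi = 0.02585 * 27.6210 = 0.714 V

0.714


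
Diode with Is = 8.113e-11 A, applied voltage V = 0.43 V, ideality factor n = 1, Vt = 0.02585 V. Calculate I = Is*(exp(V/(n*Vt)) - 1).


Step 1: V/(n*Vt) = 0.43/(1*0.02585) = 16.6344
Step 2: exp(16.6344) = 1.6758e+07
Step 3: I = 8.113e-11 * (1.6758e+07 - 1) = 1.36e-03 A

1.36e-03


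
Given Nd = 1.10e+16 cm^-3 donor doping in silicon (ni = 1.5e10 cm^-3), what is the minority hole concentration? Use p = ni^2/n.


Step 1: Since Nd >> ni, n ≈ Nd = 1.10e+16 cm^-3
Step 2: p = ni^2 / n = (1.5e10)^2 / 1.10e+16
Step 3: p = 2.25e20 / 1.10e+16 = 2.05e+04 cm^-3

2.05e+04


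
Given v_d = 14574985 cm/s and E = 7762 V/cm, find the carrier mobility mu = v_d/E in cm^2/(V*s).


Step 1: mu = v_d / E
Step 2: mu = 14574985 / 7762
Step 3: mu = 1877.74 cm^2/(V*s)

1877.74


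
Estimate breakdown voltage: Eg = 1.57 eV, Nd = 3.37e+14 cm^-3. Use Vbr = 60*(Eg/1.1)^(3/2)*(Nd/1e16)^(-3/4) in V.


Step 1: Eg/1.1 = 1.57/1.1 = 1.427273
Step 2: (Eg/1.1)^1.5 = 1.427273^1.5 = 1.705142
Step 3: (Nd/1e16)^(-0.75) = (0.0337)^(-0.75) = 12.713864
Step 4: Vbr = 60 * 1.705142 * 12.713864 = 1300.7 V

1300.7


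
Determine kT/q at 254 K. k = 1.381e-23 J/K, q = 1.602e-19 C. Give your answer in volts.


Step 1: kT = 1.381e-23 * 254 = 3.50774e-21 J
Step 2: Vt = kT/q = 3.50774e-21 / 1.602e-19
Step 3: Vt = 0.0219 V

0.0219


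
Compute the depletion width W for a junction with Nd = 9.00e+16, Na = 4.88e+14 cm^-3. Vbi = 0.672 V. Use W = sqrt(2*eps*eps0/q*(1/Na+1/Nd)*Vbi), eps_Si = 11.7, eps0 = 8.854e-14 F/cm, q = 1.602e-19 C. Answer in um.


Step 1: 1/Na + 1/Nd = 1/4.88e+14 + 1/9.00e+16 = 2.06029e-15
Step 2: 2*eps*eps0/q = 2*11.7*8.854e-14/1.602e-19 = 1.293281e+07
Step 3: W^2 = 1.293281e+07 * 2.06029e-15 * 0.672 = 1.79057e-08
Step 4: W = sqrt(1.79057e-08) = 1.338e-04 cm = 1.338 um

1.338


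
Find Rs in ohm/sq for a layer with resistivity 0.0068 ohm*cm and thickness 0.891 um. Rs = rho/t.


Step 1: Convert thickness to cm: t = 0.891 um = 8.9100e-05 cm
Step 2: Rs = rho / t = 0.0068 / 8.9100e-05
Step 3: Rs = 76.3 ohm/sq

76.3


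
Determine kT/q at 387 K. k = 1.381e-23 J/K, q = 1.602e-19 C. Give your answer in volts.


Step 1: kT = 1.381e-23 * 387 = 5.34447e-21 J
Step 2: Vt = kT/q = 5.34447e-21 / 1.602e-19
Step 3: Vt = 0.03336 V

0.03336


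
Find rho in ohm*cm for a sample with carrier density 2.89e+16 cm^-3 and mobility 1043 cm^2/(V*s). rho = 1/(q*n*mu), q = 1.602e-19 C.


Step 1: sigma = q * n * mu = 1.602e-19 * 2.89e+16 * 1043 = 4.82886e+00 S/cm
Step 2: rho = 1 / sigma = 1 / 4.82886e+00 = 0.2071 ohm*cm

0.2071


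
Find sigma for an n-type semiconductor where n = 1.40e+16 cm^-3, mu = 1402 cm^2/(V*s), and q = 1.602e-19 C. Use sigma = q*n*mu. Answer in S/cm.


Step 1: sigma = q * n * mu
Step 2: sigma = 1.602e-19 * 1.40e+16 * 1402
Step 3: sigma = 3.144e+00 S/cm

3.144e+00


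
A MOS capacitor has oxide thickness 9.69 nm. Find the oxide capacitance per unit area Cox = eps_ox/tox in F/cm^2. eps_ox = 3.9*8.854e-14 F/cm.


Step 1: eps_ox = 3.9 * 8.854e-14 = 3.45306e-13 F/cm
Step 2: tox in cm = 9.69 nm * 1e-7 = 9.6900e-07 cm
Step 3: Cox = 3.45306e-13 / 9.6900e-07 = 3.56e-07 F/cm^2

3.56e-07


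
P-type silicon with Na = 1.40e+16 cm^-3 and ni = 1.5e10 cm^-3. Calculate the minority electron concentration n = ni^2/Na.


Step 1: Majority hole concentration p ≈ Na = 1.40e+16 cm^-3
Step 2: n = ni^2 / Na = (1.5e10)^2 / 1.40e+16
Step 3: n = 1.61e+04 cm^-3

1.61e+04


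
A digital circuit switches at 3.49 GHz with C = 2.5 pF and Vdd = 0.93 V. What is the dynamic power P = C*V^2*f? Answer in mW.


Step 1: V^2 = 0.93^2 = 0.8649 V^2
Step 2: P = C*V^2*f = 2.5e-12 F * 0.8649 * 3.49e9 Hz
Step 3: P = 7.5462525e-03 W
Step 4: P = 7.546 mW

7.546


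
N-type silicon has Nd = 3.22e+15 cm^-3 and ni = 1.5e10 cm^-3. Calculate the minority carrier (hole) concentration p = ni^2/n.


Step 1: Since Nd >> ni, n ≈ Nd = 3.22e+15 cm^-3
Step 2: p = ni^2 / n = (1.5e10)^2 / 3.22e+15
Step 3: p = 2.25e20 / 3.22e+15 = 6.99e+04 cm^-3

6.99e+04


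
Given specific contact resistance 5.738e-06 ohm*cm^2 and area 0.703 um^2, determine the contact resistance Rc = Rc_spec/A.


Step 1: Convert area to cm^2: 0.703 um^2 = 7.0300e-09 cm^2
Step 2: Rc = Rc_spec / A = 5.738e-06 / 7.0300e-09
Step 3: Rc = 8.16e+02 ohms

8.16e+02


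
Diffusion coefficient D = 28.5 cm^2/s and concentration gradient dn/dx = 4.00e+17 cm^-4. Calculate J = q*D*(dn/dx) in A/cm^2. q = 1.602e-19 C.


Step 1: J = q * D * (dn/dx)
Step 2: J = 1.602e-19 * 28.5 * 4.00e+17
Step 3: J = 1.83e+00 A/cm^2

1.83e+00


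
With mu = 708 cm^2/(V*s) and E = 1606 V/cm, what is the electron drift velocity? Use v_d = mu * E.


Step 1: v_d = mu * E
Step 2: v_d = 708 * 1606 = 1137048
Step 3: v_d = 1.14e+06 cm/s

1.14e+06


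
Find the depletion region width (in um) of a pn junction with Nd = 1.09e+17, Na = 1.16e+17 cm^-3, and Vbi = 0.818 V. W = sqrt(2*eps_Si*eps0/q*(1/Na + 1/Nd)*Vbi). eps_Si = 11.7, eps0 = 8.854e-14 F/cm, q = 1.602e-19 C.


Step 1: 1/Na + 1/Nd = 1/1.16e+17 + 1/1.09e+17 = 1.77950e-17
Step 2: 2*eps*eps0/q = 2*11.7*8.854e-14/1.602e-19 = 1.293281e+07
Step 3: W^2 = 1.293281e+07 * 1.77950e-17 * 0.818 = 1.88254e-10
Step 4: W = sqrt(1.88254e-10) = 1.372e-05 cm = 0.1372 um

0.1372


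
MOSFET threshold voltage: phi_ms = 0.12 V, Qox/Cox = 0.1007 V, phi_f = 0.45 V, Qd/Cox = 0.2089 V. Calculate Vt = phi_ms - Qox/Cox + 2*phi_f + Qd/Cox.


Step 1: Vt = phi_ms - Qox/Cox + 2*phi_f + Qd/Cox
Step 2: Vt = 0.12 - 0.1007 + 2*0.45 + 0.2089
Step 3: Vt = 0.12 - 0.1007 + 0.9 + 0.2089
Step 4: Vt = 1.1282 V

1.1282


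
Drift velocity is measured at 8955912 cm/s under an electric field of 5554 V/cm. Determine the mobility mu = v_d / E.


Step 1: mu = v_d / E
Step 2: mu = 8955912 / 5554
Step 3: mu = 1612.52 cm^2/(V*s)

1612.52


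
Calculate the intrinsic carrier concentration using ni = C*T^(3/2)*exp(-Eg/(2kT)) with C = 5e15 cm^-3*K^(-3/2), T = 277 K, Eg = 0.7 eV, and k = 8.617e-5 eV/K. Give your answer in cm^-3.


Step 1: Compute kT = 8.617e-5 * 277 = 0.02386909 eV
Step 2: Exponent = -Eg/(2kT) = -0.7/(2*0.02386909) = -14.66332
Step 3: T^(3/2) = 277^1.5 = 4610.20
Step 4: ni = 5e15 * 4610.20 * exp(-14.66332) = 9.87e+12 cm^-3

9.87e+12


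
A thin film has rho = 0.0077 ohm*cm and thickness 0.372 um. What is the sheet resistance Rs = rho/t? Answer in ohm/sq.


Step 1: Convert thickness to cm: t = 0.372 um = 3.7200e-05 cm
Step 2: Rs = rho / t = 0.0077 / 3.7200e-05
Step 3: Rs = 207.0 ohm/sq

207.0


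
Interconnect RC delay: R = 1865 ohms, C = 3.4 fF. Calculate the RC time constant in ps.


Step 1: tau = R * C
Step 2: tau = 1865 * 3.4 fF = 1865 * 3.4e-15 F
Step 3: tau = 6.341e-12 s = 6.341 ps

6.341


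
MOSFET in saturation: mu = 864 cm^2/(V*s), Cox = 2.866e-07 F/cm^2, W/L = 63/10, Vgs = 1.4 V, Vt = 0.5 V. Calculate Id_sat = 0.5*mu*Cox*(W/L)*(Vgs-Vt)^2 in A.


Step 1: Overdrive voltage Vov = Vgs - Vt = 1.4 - 0.5 = 0.9 V
Step 2: W/L = 63/10 = 6.3
Step 3: Id = 0.5 * 864 * 2.866e-07 * 6.3 * 0.9^2
Step 4: Id = 6.32e-04 A

6.32e-04


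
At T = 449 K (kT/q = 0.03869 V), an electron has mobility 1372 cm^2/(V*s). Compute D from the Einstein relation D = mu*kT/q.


Step 1: D = mu * (kT/q)
Step 2: D = 1372 * 0.03869
Step 3: D = 53.08 cm^2/s

53.08


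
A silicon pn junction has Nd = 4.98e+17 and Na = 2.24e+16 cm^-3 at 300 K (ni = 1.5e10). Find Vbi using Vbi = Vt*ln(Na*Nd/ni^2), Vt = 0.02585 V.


Step 1: Compute Na*Nd/ni^2 = 2.24e+16 * 4.98e+17 / (1.5e10)^2 = 4.9579e+13
Step 2: ln(4.9579e+13) = 31.5346
Step 3: Vbi = 0.02585 * 31.5346 = 0.815 V

0.815


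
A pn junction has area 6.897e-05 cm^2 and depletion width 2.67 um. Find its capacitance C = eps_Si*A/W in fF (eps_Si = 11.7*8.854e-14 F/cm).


Step 1: eps_Si = 11.7 * 8.854e-14 = 1.035918e-12 F/cm
Step 2: W in cm = 2.67 * 1e-4 = 2.67e-04 cm
Step 3: C = 1.035918e-12 * 6.897e-05 / 2.67e-04 = 2.675928e-13 F
Step 4: C = 267.59 fF

267.59


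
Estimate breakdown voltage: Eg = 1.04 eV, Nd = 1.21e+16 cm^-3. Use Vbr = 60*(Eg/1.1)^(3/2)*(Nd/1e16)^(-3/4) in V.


Step 1: Eg/1.1 = 1.04/1.1 = 0.945455
Step 2: (Eg/1.1)^1.5 = 0.945455^1.5 = 0.919309
Step 3: (Nd/1e16)^(-0.75) = (1.21)^(-0.75) = 0.866784
Step 4: Vbr = 60 * 0.919309 * 0.866784 = 47.8 V

47.8


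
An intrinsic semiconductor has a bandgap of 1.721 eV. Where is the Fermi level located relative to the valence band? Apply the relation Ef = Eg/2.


Step 1: For an intrinsic semiconductor, the Fermi level sits at midgap.
Step 2: Ef = Eg / 2 = 1.721 / 2 = 0.8605 eV

0.8605


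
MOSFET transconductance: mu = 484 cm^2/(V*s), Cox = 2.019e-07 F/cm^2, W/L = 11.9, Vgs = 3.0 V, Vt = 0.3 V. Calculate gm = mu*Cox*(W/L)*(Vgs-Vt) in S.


Step 1: Vov = Vgs - Vt = 3.0 - 0.3 = 2.7 V
Step 2: gm = mu * Cox * (W/L) * Vov
Step 3: gm = 484 * 2.019e-07 * 11.9 * 2.7 = 3.14e-03 S

3.14e-03


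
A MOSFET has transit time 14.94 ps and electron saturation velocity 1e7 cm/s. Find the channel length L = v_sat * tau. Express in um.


Step 1: tau in seconds = 14.94 ps * 1e-12 = 1.4940e-11 s
Step 2: L = v_sat * tau = 1e7 * 1.4940e-11 = 1.4940e-04 cm
Step 3: L in um = 1.4940e-04 * 1e4 = 1.494 um

1.494


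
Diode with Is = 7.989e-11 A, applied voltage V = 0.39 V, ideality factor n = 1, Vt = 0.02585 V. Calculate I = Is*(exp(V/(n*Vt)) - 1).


Step 1: V/(n*Vt) = 0.39/(1*0.02585) = 15.0870
Step 2: exp(15.0870) = 3.5662e+06
Step 3: I = 7.989e-11 * (3.5662e+06 - 1) = 2.85e-04 A

2.85e-04


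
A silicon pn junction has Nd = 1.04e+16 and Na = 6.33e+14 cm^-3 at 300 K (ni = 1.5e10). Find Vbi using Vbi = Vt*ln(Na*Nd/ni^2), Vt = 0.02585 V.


Step 1: Compute Na*Nd/ni^2 = 6.33e+14 * 1.04e+16 / (1.5e10)^2 = 2.9259e+10
Step 2: ln(2.9259e+10) = 24.0995
Step 3: Vbi = 0.02585 * 24.0995 = 0.623 V

0.623


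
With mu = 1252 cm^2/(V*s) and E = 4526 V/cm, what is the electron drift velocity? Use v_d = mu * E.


Step 1: v_d = mu * E
Step 2: v_d = 1252 * 4526 = 5666552
Step 3: v_d = 5.67e+06 cm/s

5.67e+06


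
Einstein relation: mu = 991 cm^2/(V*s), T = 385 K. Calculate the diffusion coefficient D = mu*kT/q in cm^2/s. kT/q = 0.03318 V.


Step 1: D = mu * (kT/q)
Step 2: D = 991 * 0.03318
Step 3: D = 32.88 cm^2/s

32.88


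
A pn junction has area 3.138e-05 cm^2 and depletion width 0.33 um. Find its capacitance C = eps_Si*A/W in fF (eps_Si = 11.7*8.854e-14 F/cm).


Step 1: eps_Si = 11.7 * 8.854e-14 = 1.035918e-12 F/cm
Step 2: W in cm = 0.33 * 1e-4 = 3.30e-05 cm
Step 3: C = 1.035918e-12 * 3.138e-05 / 3.30e-05 = 9.850638e-13 F
Step 4: C = 985.06 fF

985.06


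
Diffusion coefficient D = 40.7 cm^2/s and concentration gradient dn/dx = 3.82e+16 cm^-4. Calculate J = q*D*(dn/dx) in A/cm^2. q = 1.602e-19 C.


Step 1: J = q * D * (dn/dx)
Step 2: J = 1.602e-19 * 40.7 * 3.82e+16
Step 3: J = 2.49e-01 A/cm^2

2.49e-01


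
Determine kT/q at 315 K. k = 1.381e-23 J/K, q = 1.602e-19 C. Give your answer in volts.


Step 1: kT = 1.381e-23 * 315 = 4.35015e-21 J
Step 2: Vt = kT/q = 4.35015e-21 / 1.602e-19
Step 3: Vt = 0.02715 V

0.02715


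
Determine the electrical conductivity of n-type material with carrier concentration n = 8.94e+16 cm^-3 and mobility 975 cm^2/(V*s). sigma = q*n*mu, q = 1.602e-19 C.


Step 1: sigma = q * n * mu
Step 2: sigma = 1.602e-19 * 8.94e+16 * 975
Step 3: sigma = 1.396e+01 S/cm

1.396e+01


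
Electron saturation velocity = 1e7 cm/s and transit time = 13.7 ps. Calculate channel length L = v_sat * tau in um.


Step 1: tau in seconds = 13.7 ps * 1e-12 = 1.3700e-11 s
Step 2: L = v_sat * tau = 1e7 * 1.3700e-11 = 1.3700e-04 cm
Step 3: L in um = 1.3700e-04 * 1e4 = 1.37 um

1.37


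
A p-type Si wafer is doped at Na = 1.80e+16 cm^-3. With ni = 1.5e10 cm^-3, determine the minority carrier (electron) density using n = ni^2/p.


Step 1: Majority hole concentration p ≈ Na = 1.80e+16 cm^-3
Step 2: n = ni^2 / Na = (1.5e10)^2 / 1.80e+16
Step 3: n = 1.25e+04 cm^-3

1.25e+04


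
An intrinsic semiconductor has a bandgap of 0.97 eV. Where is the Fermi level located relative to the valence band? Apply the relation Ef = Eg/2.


Step 1: For an intrinsic semiconductor, the Fermi level sits at midgap.
Step 2: Ef = Eg / 2 = 0.97 / 2 = 0.485 eV

0.485


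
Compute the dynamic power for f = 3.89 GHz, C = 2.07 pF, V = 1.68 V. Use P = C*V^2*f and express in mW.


Step 1: V^2 = 1.68^2 = 2.8224 V^2
Step 2: P = C*V^2*f = 2.07e-12 F * 2.8224 * 3.89e9 Hz
Step 3: P = 2.272681152e-02 W
Step 4: P = 22.727 mW

22.727


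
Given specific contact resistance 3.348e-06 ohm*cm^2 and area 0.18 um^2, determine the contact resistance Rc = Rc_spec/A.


Step 1: Convert area to cm^2: 0.18 um^2 = 1.8000e-09 cm^2
Step 2: Rc = Rc_spec / A = 3.348e-06 / 1.8000e-09
Step 3: Rc = 1.86e+03 ohms

1.86e+03


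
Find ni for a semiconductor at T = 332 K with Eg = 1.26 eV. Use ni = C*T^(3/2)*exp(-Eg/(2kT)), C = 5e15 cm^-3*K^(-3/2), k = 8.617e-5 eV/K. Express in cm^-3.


Step 1: Compute kT = 8.617e-5 * 332 = 0.02860844 eV
Step 2: Exponent = -Eg/(2kT) = -1.26/(2*0.02860844) = -22.02147
Step 3: T^(3/2) = 332^1.5 = 6049.33
Step 4: ni = 5e15 * 6049.33 * exp(-22.02147) = 8.26e+09 cm^-3

8.26e+09


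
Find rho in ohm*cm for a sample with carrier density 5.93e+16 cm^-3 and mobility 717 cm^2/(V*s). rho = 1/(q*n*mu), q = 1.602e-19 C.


Step 1: sigma = q * n * mu = 1.602e-19 * 5.93e+16 * 717 = 6.81140e+00 S/cm
Step 2: rho = 1 / sigma = 1 / 6.81140e+00 = 0.1468 ohm*cm

0.1468


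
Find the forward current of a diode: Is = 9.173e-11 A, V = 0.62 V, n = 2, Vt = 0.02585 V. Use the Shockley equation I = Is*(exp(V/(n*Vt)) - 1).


Step 1: V/(n*Vt) = 0.62/(2*0.02585) = 11.9923
Step 2: exp(11.9923) = 1.6151e+05
Step 3: I = 9.173e-11 * (1.6151e+05 - 1) = 1.48e-05 A

1.48e-05


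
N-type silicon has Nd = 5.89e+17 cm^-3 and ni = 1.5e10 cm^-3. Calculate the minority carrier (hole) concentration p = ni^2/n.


Step 1: Since Nd >> ni, n ≈ Nd = 5.89e+17 cm^-3
Step 2: p = ni^2 / n = (1.5e10)^2 / 5.89e+17
Step 3: p = 2.25e20 / 5.89e+17 = 3.82e+02 cm^-3

3.82e+02


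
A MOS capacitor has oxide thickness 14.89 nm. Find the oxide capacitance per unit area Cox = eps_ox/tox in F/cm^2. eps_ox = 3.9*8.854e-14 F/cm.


Step 1: eps_ox = 3.9 * 8.854e-14 = 3.45306e-13 F/cm
Step 2: tox in cm = 14.89 nm * 1e-7 = 1.4890e-06 cm
Step 3: Cox = 3.45306e-13 / 1.4890e-06 = 2.32e-07 F/cm^2

2.32e-07


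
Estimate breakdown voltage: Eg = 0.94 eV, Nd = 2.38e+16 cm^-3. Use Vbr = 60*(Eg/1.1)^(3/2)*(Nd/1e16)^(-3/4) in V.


Step 1: Eg/1.1 = 0.94/1.1 = 0.854545
Step 2: (Eg/1.1)^1.5 = 0.854545^1.5 = 0.789955
Step 3: (Nd/1e16)^(-0.75) = (2.38)^(-0.75) = 0.521876
Step 4: Vbr = 60 * 0.789955 * 0.521876 = 24.7 V

24.7


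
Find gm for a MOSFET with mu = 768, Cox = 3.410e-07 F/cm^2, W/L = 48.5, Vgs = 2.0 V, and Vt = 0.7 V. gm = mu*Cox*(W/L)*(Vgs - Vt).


Step 1: Vov = Vgs - Vt = 2.0 - 0.7 = 1.3 V
Step 2: gm = mu * Cox * (W/L) * Vov
Step 3: gm = 768 * 3.410e-07 * 48.5 * 1.3 = 1.65e-02 S

1.65e-02


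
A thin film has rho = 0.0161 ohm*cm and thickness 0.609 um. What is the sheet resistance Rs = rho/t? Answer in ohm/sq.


Step 1: Convert thickness to cm: t = 0.609 um = 6.0900e-05 cm
Step 2: Rs = rho / t = 0.0161 / 6.0900e-05
Step 3: Rs = 264.4 ohm/sq

264.4


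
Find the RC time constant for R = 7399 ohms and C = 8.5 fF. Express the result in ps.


Step 1: tau = R * C
Step 2: tau = 7399 * 8.5 fF = 7399 * 8.5e-15 F
Step 3: tau = 6.28915e-11 s = 62.8915 ps

62.8915


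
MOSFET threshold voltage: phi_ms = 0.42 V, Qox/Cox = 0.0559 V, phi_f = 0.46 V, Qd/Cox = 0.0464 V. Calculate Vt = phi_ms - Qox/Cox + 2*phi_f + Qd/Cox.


Step 1: Vt = phi_ms - Qox/Cox + 2*phi_f + Qd/Cox
Step 2: Vt = 0.42 - 0.0559 + 2*0.46 + 0.0464
Step 3: Vt = 0.42 - 0.0559 + 0.92 + 0.0464
Step 4: Vt = 1.3305 V

1.3305


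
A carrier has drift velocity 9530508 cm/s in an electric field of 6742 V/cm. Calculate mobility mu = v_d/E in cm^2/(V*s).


Step 1: mu = v_d / E
Step 2: mu = 9530508 / 6742
Step 3: mu = 1413.6 cm^2/(V*s)

1413.6


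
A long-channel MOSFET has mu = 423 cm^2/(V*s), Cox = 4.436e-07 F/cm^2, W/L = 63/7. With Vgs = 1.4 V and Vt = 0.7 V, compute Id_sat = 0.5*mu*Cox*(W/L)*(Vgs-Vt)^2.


Step 1: Overdrive voltage Vov = Vgs - Vt = 1.4 - 0.7 = 0.7 V
Step 2: W/L = 63/7 = 9
Step 3: Id = 0.5 * 423 * 4.436e-07 * 9 * 0.7^2
Step 4: Id = 4.14e-04 A

4.14e-04


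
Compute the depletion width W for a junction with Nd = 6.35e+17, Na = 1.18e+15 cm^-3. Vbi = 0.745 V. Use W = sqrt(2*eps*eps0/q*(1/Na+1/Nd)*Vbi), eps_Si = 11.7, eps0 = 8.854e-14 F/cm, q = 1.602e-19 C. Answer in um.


Step 1: 1/Na + 1/Nd = 1/1.18e+15 + 1/6.35e+17 = 8.49032e-16
Step 2: 2*eps*eps0/q = 2*11.7*8.854e-14/1.602e-19 = 1.293281e+07
Step 3: W^2 = 1.293281e+07 * 8.49032e-16 * 0.745 = 8.18038e-09
Step 4: W = sqrt(8.18038e-09) = 9.045e-05 cm = 0.9045 um

0.9045


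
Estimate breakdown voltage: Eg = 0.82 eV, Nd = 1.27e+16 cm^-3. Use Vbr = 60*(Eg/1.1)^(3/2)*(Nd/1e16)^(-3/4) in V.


Step 1: Eg/1.1 = 0.82/1.1 = 0.745455
Step 2: (Eg/1.1)^1.5 = 0.745455^1.5 = 0.643624
Step 3: (Nd/1e16)^(-0.75) = (1.27)^(-0.75) = 0.835886
Step 4: Vbr = 60 * 0.643624 * 0.835886 = 32.3 V

32.3


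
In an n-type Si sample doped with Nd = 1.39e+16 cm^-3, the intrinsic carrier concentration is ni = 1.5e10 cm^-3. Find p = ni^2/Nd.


Step 1: Since Nd >> ni, n ≈ Nd = 1.39e+16 cm^-3
Step 2: p = ni^2 / n = (1.5e10)^2 / 1.39e+16
Step 3: p = 2.25e20 / 1.39e+16 = 1.62e+04 cm^-3

1.62e+04


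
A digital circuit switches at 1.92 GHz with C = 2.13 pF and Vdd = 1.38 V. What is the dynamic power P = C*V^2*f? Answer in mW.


Step 1: V^2 = 1.38^2 = 1.9044 V^2
Step 2: P = C*V^2*f = 2.13e-12 F * 1.9044 * 1.92e9 Hz
Step 3: P = 7.78823424e-03 W
Step 4: P = 7.788 mW

7.788


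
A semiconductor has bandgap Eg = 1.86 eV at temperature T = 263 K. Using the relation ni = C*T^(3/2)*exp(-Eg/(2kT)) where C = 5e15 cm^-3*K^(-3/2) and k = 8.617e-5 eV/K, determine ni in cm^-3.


Step 1: Compute kT = 8.617e-5 * 263 = 0.02266271 eV
Step 2: Exponent = -Eg/(2kT) = -1.86/(2*0.02266271) = -41.03658
Step 3: T^(3/2) = 263^1.5 = 4265.14
Step 4: ni = 5e15 * 4265.14 * exp(-41.03658) = 3.21e+01 cm^-3

3.21e+01


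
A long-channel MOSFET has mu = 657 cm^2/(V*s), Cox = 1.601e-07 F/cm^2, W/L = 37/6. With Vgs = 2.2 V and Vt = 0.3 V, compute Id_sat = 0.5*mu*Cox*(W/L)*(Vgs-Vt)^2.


Step 1: Overdrive voltage Vov = Vgs - Vt = 2.2 - 0.3 = 1.9 V
Step 2: W/L = 37/6 = 6.16667
Step 3: Id = 0.5 * 657 * 1.601e-07 * 6.16667 * 1.9^2
Step 4: Id = 1.17e-03 A

1.17e-03


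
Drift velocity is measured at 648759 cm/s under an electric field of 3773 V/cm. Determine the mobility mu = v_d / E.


Step 1: mu = v_d / E
Step 2: mu = 648759 / 3773
Step 3: mu = 171.95 cm^2/(V*s)

171.95


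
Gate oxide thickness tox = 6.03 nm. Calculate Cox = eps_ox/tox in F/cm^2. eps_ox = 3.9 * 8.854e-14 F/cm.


Step 1: eps_ox = 3.9 * 8.854e-14 = 3.45306e-13 F/cm
Step 2: tox in cm = 6.03 nm * 1e-7 = 6.0300e-07 cm
Step 3: Cox = 3.45306e-13 / 6.0300e-07 = 5.73e-07 F/cm^2

5.73e-07


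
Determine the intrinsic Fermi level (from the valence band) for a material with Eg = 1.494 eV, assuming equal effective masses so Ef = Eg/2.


Step 1: For an intrinsic semiconductor, the Fermi level sits at midgap.
Step 2: Ef = Eg / 2 = 1.494 / 2 = 0.747 eV

0.747


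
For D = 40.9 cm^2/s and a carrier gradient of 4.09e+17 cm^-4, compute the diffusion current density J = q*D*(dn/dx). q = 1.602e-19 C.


Step 1: J = q * D * (dn/dx)
Step 2: J = 1.602e-19 * 40.9 * 4.09e+17
Step 3: J = 2.68e+00 A/cm^2

2.68e+00


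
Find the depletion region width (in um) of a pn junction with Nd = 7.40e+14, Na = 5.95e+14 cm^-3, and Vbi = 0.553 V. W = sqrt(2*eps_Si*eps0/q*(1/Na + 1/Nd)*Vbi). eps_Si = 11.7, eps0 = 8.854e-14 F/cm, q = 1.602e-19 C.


Step 1: 1/Na + 1/Nd = 1/5.95e+14 + 1/7.40e+14 = 3.03202e-15
Step 2: 2*eps*eps0/q = 2*11.7*8.854e-14/1.602e-19 = 1.293281e+07
Step 3: W^2 = 1.293281e+07 * 3.03202e-15 * 0.553 = 2.16845e-08
Step 4: W = sqrt(2.16845e-08) = 1.473e-04 cm = 1.473 um

1.473


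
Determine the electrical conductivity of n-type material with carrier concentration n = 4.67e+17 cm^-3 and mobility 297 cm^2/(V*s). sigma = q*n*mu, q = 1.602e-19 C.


Step 1: sigma = q * n * mu
Step 2: sigma = 1.602e-19 * 4.67e+17 * 297
Step 3: sigma = 2.222e+01 S/cm

2.222e+01


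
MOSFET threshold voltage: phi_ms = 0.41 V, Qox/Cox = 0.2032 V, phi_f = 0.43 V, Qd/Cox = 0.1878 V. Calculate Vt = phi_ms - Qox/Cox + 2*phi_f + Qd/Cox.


Step 1: Vt = phi_ms - Qox/Cox + 2*phi_f + Qd/Cox
Step 2: Vt = 0.41 - 0.2032 + 2*0.43 + 0.1878
Step 3: Vt = 0.41 - 0.2032 + 0.86 + 0.1878
Step 4: Vt = 1.2546 V

1.2546


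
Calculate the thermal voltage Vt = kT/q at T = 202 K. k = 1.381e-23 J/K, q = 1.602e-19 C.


Step 1: kT = 1.381e-23 * 202 = 2.78962e-21 J
Step 2: Vt = kT/q = 2.78962e-21 / 1.602e-19
Step 3: Vt = 0.01741 V

0.01741


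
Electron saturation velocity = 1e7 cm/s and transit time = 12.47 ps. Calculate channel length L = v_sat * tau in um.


Step 1: tau in seconds = 12.47 ps * 1e-12 = 1.2470e-11 s
Step 2: L = v_sat * tau = 1e7 * 1.2470e-11 = 1.2470e-04 cm
Step 3: L in um = 1.2470e-04 * 1e4 = 1.247 um

1.247


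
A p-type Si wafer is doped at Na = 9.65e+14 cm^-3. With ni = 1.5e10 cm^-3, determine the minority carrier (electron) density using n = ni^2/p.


Step 1: Majority hole concentration p ≈ Na = 9.65e+14 cm^-3
Step 2: n = ni^2 / Na = (1.5e10)^2 / 9.65e+14
Step 3: n = 2.33e+05 cm^-3

2.33e+05


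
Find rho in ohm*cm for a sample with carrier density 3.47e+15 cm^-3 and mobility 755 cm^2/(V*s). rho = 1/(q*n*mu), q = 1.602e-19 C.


Step 1: sigma = q * n * mu = 1.602e-19 * 3.47e+15 * 755 = 4.19700e-01 S/cm
Step 2: rho = 1 / sigma = 1 / 4.19700e-01 = 2.383 ohm*cm

2.383


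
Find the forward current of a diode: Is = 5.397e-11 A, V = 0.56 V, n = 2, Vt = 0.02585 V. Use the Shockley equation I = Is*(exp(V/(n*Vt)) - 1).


Step 1: V/(n*Vt) = 0.56/(2*0.02585) = 10.8317
Step 2: exp(10.8317) = 5.0600e+04
Step 3: I = 5.397e-11 * (5.0600e+04 - 1) = 2.73e-06 A

2.73e-06


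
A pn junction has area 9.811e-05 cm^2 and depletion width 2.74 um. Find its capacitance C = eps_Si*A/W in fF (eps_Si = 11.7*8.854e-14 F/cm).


Step 1: eps_Si = 11.7 * 8.854e-14 = 1.035918e-12 F/cm
Step 2: W in cm = 2.74 * 1e-4 = 2.74e-04 cm
Step 3: C = 1.035918e-12 * 9.811e-05 / 2.74e-04 = 3.709267e-13 F
Step 4: C = 370.93 fF

370.93


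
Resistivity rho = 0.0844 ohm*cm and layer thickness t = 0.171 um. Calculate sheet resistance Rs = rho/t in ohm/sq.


Step 1: Convert thickness to cm: t = 0.171 um = 1.7100e-05 cm
Step 2: Rs = rho / t = 0.0844 / 1.7100e-05
Step 3: Rs = 4935.7 ohm/sq

4935.7


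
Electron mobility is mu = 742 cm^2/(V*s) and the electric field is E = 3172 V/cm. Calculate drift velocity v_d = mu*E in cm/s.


Step 1: v_d = mu * E
Step 2: v_d = 742 * 3172 = 2353624
Step 3: v_d = 2.35e+06 cm/s

2.35e+06


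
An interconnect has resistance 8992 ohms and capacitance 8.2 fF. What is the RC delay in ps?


Step 1: tau = R * C
Step 2: tau = 8992 * 8.2 fF = 8992 * 8.2e-15 F
Step 3: tau = 7.37344e-11 s = 73.7344 ps

73.7344


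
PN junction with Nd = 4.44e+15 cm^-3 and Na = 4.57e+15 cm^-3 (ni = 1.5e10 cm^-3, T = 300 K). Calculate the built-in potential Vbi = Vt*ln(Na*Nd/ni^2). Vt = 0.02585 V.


Step 1: Compute Na*Nd/ni^2 = 4.57e+15 * 4.44e+15 / (1.5e10)^2 = 9.0181e+10
Step 2: ln(9.0181e+10) = 25.2251
Step 3: Vbi = 0.02585 * 25.2251 = 0.652 V

0.652


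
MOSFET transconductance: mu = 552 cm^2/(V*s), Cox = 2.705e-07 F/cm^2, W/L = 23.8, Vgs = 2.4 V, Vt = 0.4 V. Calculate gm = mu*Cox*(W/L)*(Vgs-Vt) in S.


Step 1: Vov = Vgs - Vt = 2.4 - 0.4 = 2.0 V
Step 2: gm = mu * Cox * (W/L) * Vov
Step 3: gm = 552 * 2.705e-07 * 23.8 * 2.0 = 7.11e-03 S

7.11e-03


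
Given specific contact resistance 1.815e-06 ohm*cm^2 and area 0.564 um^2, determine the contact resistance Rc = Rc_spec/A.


Step 1: Convert area to cm^2: 0.564 um^2 = 5.6400e-09 cm^2
Step 2: Rc = Rc_spec / A = 1.815e-06 / 5.6400e-09
Step 3: Rc = 3.22e+02 ohms

3.22e+02


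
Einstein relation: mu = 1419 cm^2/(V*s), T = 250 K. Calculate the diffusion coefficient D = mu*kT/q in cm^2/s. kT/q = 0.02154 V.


Step 1: D = mu * (kT/q)
Step 2: D = 1419 * 0.02154
Step 3: D = 30.57 cm^2/s

30.57


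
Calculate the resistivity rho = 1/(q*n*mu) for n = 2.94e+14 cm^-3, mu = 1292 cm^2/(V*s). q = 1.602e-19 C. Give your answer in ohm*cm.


Step 1: sigma = q * n * mu = 1.602e-19 * 2.94e+14 * 1292 = 6.08516e-02 S/cm
Step 2: rho = 1 / sigma = 1 / 6.08516e-02 = 16.43 ohm*cm

16.43


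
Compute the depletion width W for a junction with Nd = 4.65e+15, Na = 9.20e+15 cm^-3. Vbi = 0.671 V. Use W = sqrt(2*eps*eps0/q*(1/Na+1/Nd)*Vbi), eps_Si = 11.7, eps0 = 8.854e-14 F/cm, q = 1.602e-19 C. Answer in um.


Step 1: 1/Na + 1/Nd = 1/9.20e+15 + 1/4.65e+15 = 3.23749e-16
Step 2: 2*eps*eps0/q = 2*11.7*8.854e-14/1.602e-19 = 1.293281e+07
Step 3: W^2 = 1.293281e+07 * 3.23749e-16 * 0.671 = 2.80947e-09
Step 4: W = sqrt(2.80947e-09) = 5.300e-05 cm = 0.53 um

0.53


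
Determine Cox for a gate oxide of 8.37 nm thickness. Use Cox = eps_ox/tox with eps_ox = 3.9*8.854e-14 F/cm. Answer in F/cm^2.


Step 1: eps_ox = 3.9 * 8.854e-14 = 3.45306e-13 F/cm
Step 2: tox in cm = 8.37 nm * 1e-7 = 8.3700e-07 cm
Step 3: Cox = 3.45306e-13 / 8.3700e-07 = 4.13e-07 F/cm^2

4.13e-07


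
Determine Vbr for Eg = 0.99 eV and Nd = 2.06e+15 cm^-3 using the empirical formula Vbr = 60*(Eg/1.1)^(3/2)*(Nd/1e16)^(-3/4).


Step 1: Eg/1.1 = 0.99/1.1 = 0.900000
Step 2: (Eg/1.1)^1.5 = 0.900000^1.5 = 0.853815
Step 3: (Nd/1e16)^(-0.75) = (0.206)^(-0.75) = 3.270390
Step 4: Vbr = 60 * 0.853815 * 3.270390 = 167.5 V

167.5


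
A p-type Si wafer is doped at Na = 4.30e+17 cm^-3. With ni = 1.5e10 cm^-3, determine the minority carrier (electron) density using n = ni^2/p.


Step 1: Majority hole concentration p ≈ Na = 4.30e+17 cm^-3
Step 2: n = ni^2 / Na = (1.5e10)^2 / 4.30e+17
Step 3: n = 5.23e+02 cm^-3

5.23e+02


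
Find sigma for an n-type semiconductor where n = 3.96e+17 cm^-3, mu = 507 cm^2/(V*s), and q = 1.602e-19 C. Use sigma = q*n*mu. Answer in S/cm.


Step 1: sigma = q * n * mu
Step 2: sigma = 1.602e-19 * 3.96e+17 * 507
Step 3: sigma = 3.216e+01 S/cm

3.216e+01


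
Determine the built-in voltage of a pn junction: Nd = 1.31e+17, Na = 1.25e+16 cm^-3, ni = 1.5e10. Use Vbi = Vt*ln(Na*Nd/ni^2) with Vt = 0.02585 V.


Step 1: Compute Na*Nd/ni^2 = 1.25e+16 * 1.31e+17 / (1.5e10)^2 = 7.2778e+12
Step 2: ln(7.2778e+12) = 29.6158
Step 3: Vbi = 0.02585 * 29.6158 = 0.766 V

0.766


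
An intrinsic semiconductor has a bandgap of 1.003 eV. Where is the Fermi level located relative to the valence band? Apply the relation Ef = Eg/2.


Step 1: For an intrinsic semiconductor, the Fermi level sits at midgap.
Step 2: Ef = Eg / 2 = 1.003 / 2 = 0.5015 eV

0.5015


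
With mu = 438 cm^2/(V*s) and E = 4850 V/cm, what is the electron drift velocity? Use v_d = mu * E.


Step 1: v_d = mu * E
Step 2: v_d = 438 * 4850 = 2124300
Step 3: v_d = 2.12e+06 cm/s

2.12e+06


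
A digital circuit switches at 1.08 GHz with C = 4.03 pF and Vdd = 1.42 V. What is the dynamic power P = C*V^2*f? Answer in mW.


Step 1: V^2 = 1.42^2 = 2.0164 V^2
Step 2: P = C*V^2*f = 4.03e-12 F * 2.0164 * 1.08e9 Hz
Step 3: P = 8.77617936e-03 W
Step 4: P = 8.776 mW

8.776


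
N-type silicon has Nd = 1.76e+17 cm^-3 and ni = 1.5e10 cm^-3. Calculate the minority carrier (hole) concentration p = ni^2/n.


Step 1: Since Nd >> ni, n ≈ Nd = 1.76e+17 cm^-3
Step 2: p = ni^2 / n = (1.5e10)^2 / 1.76e+17
Step 3: p = 2.25e20 / 1.76e+17 = 1.28e+03 cm^-3

1.28e+03


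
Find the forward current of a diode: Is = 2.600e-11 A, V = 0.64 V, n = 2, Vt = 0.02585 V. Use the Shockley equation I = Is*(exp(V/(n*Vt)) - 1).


Step 1: V/(n*Vt) = 0.64/(2*0.02585) = 12.3791
Step 2: exp(12.3791) = 2.3778e+05
Step 3: I = 2.600e-11 * (2.3778e+05 - 1) = 6.18e-06 A

6.18e-06


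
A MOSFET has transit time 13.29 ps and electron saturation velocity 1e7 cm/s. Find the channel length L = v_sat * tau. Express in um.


Step 1: tau in seconds = 13.29 ps * 1e-12 = 1.3290e-11 s
Step 2: L = v_sat * tau = 1e7 * 1.3290e-11 = 1.3290e-04 cm
Step 3: L in um = 1.3290e-04 * 1e4 = 1.329 um

1.329


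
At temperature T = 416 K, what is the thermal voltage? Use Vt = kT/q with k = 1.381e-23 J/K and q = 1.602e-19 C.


Step 1: kT = 1.381e-23 * 416 = 5.74496e-21 J
Step 2: Vt = kT/q = 5.74496e-21 / 1.602e-19
Step 3: Vt = 0.03586 V

0.03586


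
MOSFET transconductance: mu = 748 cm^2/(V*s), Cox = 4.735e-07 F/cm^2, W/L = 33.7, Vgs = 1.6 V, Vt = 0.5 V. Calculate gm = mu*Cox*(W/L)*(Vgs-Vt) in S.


Step 1: Vov = Vgs - Vt = 1.6 - 0.5 = 1.1 V
Step 2: gm = mu * Cox * (W/L) * Vov
Step 3: gm = 748 * 4.735e-07 * 33.7 * 1.1 = 1.31e-02 S

1.31e-02


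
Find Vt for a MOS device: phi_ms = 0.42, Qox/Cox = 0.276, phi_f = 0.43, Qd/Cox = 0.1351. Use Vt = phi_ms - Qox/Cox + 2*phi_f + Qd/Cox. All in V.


Step 1: Vt = phi_ms - Qox/Cox + 2*phi_f + Qd/Cox
Step 2: Vt = 0.42 - 0.276 + 2*0.43 + 0.1351
Step 3: Vt = 0.42 - 0.276 + 0.86 + 0.1351
Step 4: Vt = 1.1391 V

1.1391


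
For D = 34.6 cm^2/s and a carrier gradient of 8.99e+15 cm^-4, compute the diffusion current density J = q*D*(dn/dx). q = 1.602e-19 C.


Step 1: J = q * D * (dn/dx)
Step 2: J = 1.602e-19 * 34.6 * 8.99e+15
Step 3: J = 4.98e-02 A/cm^2

4.98e-02


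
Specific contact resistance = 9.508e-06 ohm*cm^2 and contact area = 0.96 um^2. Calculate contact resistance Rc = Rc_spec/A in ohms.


Step 1: Convert area to cm^2: 0.96 um^2 = 9.6000e-09 cm^2
Step 2: Rc = Rc_spec / A = 9.508e-06 / 9.6000e-09
Step 3: Rc = 9.90e+02 ohms

9.90e+02


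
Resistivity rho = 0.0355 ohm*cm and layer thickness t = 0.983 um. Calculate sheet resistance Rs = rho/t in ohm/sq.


Step 1: Convert thickness to cm: t = 0.983 um = 9.8300e-05 cm
Step 2: Rs = rho / t = 0.0355 / 9.8300e-05
Step 3: Rs = 361.1 ohm/sq

361.1


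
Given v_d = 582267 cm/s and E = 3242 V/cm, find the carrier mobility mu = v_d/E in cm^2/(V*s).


Step 1: mu = v_d / E
Step 2: mu = 582267 / 3242
Step 3: mu = 179.6 cm^2/(V*s)

179.6


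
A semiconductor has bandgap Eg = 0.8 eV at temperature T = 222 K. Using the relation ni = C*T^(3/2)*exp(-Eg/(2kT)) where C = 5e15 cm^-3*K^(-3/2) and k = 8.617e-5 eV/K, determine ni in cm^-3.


Step 1: Compute kT = 8.617e-5 * 222 = 0.01912974 eV
Step 2: Exponent = -Eg/(2kT) = -0.8/(2*0.01912974) = -20.90985
Step 3: T^(3/2) = 222^1.5 = 3307.73
Step 4: ni = 5e15 * 3307.73 * exp(-20.90985) = 1.37e+10 cm^-3

1.37e+10


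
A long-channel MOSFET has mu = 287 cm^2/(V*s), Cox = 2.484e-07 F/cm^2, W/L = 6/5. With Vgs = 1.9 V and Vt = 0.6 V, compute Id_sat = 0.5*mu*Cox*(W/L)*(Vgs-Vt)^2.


Step 1: Overdrive voltage Vov = Vgs - Vt = 1.9 - 0.6 = 1.3 V
Step 2: W/L = 6/5 = 1.2
Step 3: Id = 0.5 * 287 * 2.484e-07 * 1.2 * 1.3^2
Step 4: Id = 7.23e-05 A

7.23e-05


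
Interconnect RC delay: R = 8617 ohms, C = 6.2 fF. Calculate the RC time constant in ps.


Step 1: tau = R * C
Step 2: tau = 8617 * 6.2 fF = 8617 * 6.2e-15 F
Step 3: tau = 5.34254e-11 s = 53.4254 ps

53.4254


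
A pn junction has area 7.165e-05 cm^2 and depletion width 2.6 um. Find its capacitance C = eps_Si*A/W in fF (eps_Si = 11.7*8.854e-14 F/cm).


Step 1: eps_Si = 11.7 * 8.854e-14 = 1.035918e-12 F/cm
Step 2: W in cm = 2.6 * 1e-4 = 2.60e-04 cm
Step 3: C = 1.035918e-12 * 7.165e-05 / 2.60e-04 = 2.854751e-13 F
Step 4: C = 285.48 fF

285.48


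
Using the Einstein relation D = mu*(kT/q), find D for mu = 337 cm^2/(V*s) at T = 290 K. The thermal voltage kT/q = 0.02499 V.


Step 1: D = mu * (kT/q)
Step 2: D = 337 * 0.02499
Step 3: D = 8.42 cm^2/s

8.42


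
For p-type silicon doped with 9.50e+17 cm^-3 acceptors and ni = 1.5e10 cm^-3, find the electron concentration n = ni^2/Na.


Step 1: Majority hole concentration p ≈ Na = 9.50e+17 cm^-3
Step 2: n = ni^2 / Na = (1.5e10)^2 / 9.50e+17
Step 3: n = 2.37e+02 cm^-3

2.37e+02


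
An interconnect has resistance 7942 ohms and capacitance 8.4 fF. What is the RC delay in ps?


Step 1: tau = R * C
Step 2: tau = 7942 * 8.4 fF = 7942 * 8.4e-15 F
Step 3: tau = 6.67128e-11 s = 66.7128 ps

66.7128


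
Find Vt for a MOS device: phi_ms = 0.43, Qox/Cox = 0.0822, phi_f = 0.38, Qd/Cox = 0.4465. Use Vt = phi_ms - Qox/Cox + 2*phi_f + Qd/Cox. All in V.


Step 1: Vt = phi_ms - Qox/Cox + 2*phi_f + Qd/Cox
Step 2: Vt = 0.43 - 0.0822 + 2*0.38 + 0.4465
Step 3: Vt = 0.43 - 0.0822 + 0.76 + 0.4465
Step 4: Vt = 1.5543 V

1.5543


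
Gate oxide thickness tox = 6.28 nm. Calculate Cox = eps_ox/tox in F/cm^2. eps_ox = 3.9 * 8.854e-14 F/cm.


Step 1: eps_ox = 3.9 * 8.854e-14 = 3.45306e-13 F/cm
Step 2: tox in cm = 6.28 nm * 1e-7 = 6.2800e-07 cm
Step 3: Cox = 3.45306e-13 / 6.2800e-07 = 5.50e-07 F/cm^2

5.50e-07


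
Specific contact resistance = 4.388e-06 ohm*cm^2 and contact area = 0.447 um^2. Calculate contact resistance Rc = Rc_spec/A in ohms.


Step 1: Convert area to cm^2: 0.447 um^2 = 4.4700e-09 cm^2
Step 2: Rc = Rc_spec / A = 4.388e-06 / 4.4700e-09
Step 3: Rc = 9.82e+02 ohms

9.82e+02


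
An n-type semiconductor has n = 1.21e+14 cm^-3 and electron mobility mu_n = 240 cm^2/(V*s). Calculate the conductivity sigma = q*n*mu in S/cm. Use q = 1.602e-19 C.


Step 1: sigma = q * n * mu
Step 2: sigma = 1.602e-19 * 1.21e+14 * 240
Step 3: sigma = 4.652e-03 S/cm

4.652e-03


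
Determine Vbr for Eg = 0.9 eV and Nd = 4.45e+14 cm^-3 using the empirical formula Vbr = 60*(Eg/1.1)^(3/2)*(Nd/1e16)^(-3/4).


Step 1: Eg/1.1 = 0.9/1.1 = 0.818182
Step 2: (Eg/1.1)^1.5 = 0.818182^1.5 = 0.740074
Step 3: (Nd/1e16)^(-0.75) = (0.0445)^(-0.75) = 10.321195
Step 4: Vbr = 60 * 0.740074 * 10.321195 = 458.3 V

458.3


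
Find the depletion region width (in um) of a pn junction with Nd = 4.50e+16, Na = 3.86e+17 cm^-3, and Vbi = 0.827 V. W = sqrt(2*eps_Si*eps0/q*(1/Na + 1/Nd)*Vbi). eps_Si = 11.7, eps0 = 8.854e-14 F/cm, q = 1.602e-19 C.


Step 1: 1/Na + 1/Nd = 1/3.86e+17 + 1/4.50e+16 = 2.48129e-17
Step 2: 2*eps*eps0/q = 2*11.7*8.854e-14/1.602e-19 = 1.293281e+07
Step 3: W^2 = 1.293281e+07 * 2.48129e-17 * 0.827 = 2.65385e-10
Step 4: W = sqrt(2.65385e-10) = 1.629e-05 cm = 0.1629 um

0.1629


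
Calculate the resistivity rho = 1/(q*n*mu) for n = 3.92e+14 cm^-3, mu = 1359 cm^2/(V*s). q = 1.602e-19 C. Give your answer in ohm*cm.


Step 1: sigma = q * n * mu = 1.602e-19 * 3.92e+14 * 1359 = 8.53430e-02 S/cm
Step 2: rho = 1 / sigma = 1 / 8.53430e-02 = 11.72 ohm*cm

11.72


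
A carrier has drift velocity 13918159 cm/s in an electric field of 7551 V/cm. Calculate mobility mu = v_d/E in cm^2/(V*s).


Step 1: mu = v_d / E
Step 2: mu = 13918159 / 7551
Step 3: mu = 1843.22 cm^2/(V*s)

1843.22


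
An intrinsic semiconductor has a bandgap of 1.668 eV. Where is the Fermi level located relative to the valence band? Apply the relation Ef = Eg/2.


Step 1: For an intrinsic semiconductor, the Fermi level sits at midgap.
Step 2: Ef = Eg / 2 = 1.668 / 2 = 0.834 eV

0.834


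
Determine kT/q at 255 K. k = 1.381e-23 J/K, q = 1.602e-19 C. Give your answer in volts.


Step 1: kT = 1.381e-23 * 255 = 3.52155e-21 J
Step 2: Vt = kT/q = 3.52155e-21 / 1.602e-19
Step 3: Vt = 0.02198 V

0.02198


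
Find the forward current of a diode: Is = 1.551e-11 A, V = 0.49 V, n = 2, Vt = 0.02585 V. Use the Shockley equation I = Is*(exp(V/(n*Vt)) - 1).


Step 1: V/(n*Vt) = 0.49/(2*0.02585) = 9.4778
Step 2: exp(9.4778) = 1.3066e+04
Step 3: I = 1.551e-11 * (1.3066e+04 - 1) = 2.03e-07 A

2.03e-07


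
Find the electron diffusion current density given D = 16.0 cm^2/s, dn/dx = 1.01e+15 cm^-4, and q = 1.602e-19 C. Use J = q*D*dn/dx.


Step 1: J = q * D * (dn/dx)
Step 2: J = 1.602e-19 * 16.0 * 1.01e+15
Step 3: J = 2.59e-03 A/cm^2

2.59e-03


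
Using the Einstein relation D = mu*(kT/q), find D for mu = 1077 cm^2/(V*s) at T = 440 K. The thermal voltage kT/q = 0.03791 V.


Step 1: D = mu * (kT/q)
Step 2: D = 1077 * 0.03791
Step 3: D = 40.83 cm^2/s

40.83


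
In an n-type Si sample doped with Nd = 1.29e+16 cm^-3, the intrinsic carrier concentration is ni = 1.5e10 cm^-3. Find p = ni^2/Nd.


Step 1: Since Nd >> ni, n ≈ Nd = 1.29e+16 cm^-3
Step 2: p = ni^2 / n = (1.5e10)^2 / 1.29e+16
Step 3: p = 2.25e20 / 1.29e+16 = 1.74e+04 cm^-3

1.74e+04


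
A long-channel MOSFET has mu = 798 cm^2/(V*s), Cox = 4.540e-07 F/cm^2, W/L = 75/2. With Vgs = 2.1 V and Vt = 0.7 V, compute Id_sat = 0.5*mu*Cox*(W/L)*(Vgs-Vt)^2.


Step 1: Overdrive voltage Vov = Vgs - Vt = 2.1 - 0.7 = 1.4 V
Step 2: W/L = 75/2 = 37.5
Step 3: Id = 0.5 * 798 * 4.540e-07 * 37.5 * 1.4^2
Step 4: Id = 1.33e-02 A

1.33e-02


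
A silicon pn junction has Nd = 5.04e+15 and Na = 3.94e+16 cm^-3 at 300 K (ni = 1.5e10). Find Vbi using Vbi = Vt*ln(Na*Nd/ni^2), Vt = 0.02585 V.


Step 1: Compute Na*Nd/ni^2 = 3.94e+16 * 5.04e+15 / (1.5e10)^2 = 8.8256e+11
Step 2: ln(8.8256e+11) = 27.5061
Step 3: Vbi = 0.02585 * 27.5061 = 0.711 V

0.711
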